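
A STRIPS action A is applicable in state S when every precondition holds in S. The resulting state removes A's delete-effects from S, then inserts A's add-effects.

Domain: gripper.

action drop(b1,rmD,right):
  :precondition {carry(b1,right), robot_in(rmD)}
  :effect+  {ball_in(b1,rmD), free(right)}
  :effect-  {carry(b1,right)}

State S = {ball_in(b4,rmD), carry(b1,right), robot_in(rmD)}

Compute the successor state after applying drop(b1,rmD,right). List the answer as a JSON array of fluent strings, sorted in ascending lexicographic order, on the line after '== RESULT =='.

Progress:
  pre ⊆ S: {carry(b1,right), robot_in(rmD)} ⊆ S  — applicable
  S \ del = {ball_in(b4,rmD), robot_in(rmD)}
  ∪ add   = {ball_in(b1,rmD), ball_in(b4,rmD), free(right), robot_in(rmD)}

== RESULT ==
["ball_in(b1,rmD)", "ball_in(b4,rmD)", "free(right)", "robot_in(rmD)"]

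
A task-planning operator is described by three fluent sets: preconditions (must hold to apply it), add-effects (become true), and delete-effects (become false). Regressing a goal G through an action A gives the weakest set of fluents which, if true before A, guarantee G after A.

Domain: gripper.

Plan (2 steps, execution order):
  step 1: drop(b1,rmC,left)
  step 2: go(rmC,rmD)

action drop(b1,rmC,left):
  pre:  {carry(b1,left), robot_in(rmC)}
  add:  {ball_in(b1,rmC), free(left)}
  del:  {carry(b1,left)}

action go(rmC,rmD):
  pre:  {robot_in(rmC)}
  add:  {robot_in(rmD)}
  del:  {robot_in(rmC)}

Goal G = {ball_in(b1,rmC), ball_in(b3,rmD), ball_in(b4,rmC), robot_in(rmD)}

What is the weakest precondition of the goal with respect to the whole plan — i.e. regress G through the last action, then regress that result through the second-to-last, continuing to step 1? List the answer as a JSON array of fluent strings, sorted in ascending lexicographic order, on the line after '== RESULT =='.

Work backward from the goal:
  through step 2 (go(rmC,rmD)): drop {robot_in(rmD)}, keep {ball_in(b1,rmC), ball_in(b3,rmD), ball_in(b4,rmC)}, require {robot_in(rmC)}
    → {ball_in(b1,rmC), ball_in(b3,rmD), ball_in(b4,rmC), robot_in(rmC)}
  through step 1 (drop(b1,rmC,left)): drop {ball_in(b1,rmC)}, keep {ball_in(b3,rmD), ball_in(b4,rmC), robot_in(rmC)}, require {carry(b1,left), robot_in(rmC)}
    → {ball_in(b3,rmD), ball_in(b4,rmC), carry(b1,left), robot_in(rmC)}

== RESULT ==
["ball_in(b3,rmD)", "ball_in(b4,rmC)", "carry(b1,left)", "robot_in(rmC)"]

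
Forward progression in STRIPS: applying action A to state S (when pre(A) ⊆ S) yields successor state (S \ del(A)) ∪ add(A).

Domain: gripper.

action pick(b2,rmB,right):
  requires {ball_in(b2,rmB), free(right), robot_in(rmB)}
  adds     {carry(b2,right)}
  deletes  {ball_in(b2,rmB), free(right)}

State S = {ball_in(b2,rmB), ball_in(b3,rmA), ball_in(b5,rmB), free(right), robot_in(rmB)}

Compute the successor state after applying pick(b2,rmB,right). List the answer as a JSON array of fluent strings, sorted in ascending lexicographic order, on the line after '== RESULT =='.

Progress:
  pre ⊆ S: {ball_in(b2,rmB), free(right), robot_in(rmB)} ⊆ S  — applicable
  S \ del = {ball_in(b3,rmA), ball_in(b5,rmB), robot_in(rmB)}
  ∪ add   = {ball_in(b3,rmA), ball_in(b5,rmB), carry(b2,right), robot_in(rmB)}

== RESULT ==
["ball_in(b3,rmA)", "ball_in(b5,rmB)", "carry(b2,right)", "robot_in(rmB)"]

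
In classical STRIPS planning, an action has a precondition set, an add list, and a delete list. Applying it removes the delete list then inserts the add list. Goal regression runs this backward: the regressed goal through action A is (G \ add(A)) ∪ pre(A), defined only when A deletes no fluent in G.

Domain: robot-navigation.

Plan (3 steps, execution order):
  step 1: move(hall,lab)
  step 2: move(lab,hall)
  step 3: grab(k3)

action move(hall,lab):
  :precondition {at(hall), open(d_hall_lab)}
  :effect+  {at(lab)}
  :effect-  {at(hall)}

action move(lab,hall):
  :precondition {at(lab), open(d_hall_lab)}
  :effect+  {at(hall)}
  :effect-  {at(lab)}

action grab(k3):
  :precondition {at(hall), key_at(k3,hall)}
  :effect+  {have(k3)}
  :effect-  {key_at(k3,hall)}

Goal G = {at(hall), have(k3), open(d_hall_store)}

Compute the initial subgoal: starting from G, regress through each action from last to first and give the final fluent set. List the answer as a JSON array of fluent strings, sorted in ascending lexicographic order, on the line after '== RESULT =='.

Regress step by step:
  through step 3 (grab(k3)): drop {have(k3)}, keep {at(hall), open(d_hall_store)}, require {at(hall), key_at(k3,hall)}
    → {at(hall), key_at(k3,hall), open(d_hall_store)}
  through step 2 (move(lab,hall)): drop {at(hall)}, keep {key_at(k3,hall), open(d_hall_store)}, require {at(lab), open(d_hall_lab)}
    → {at(lab), key_at(k3,hall), open(d_hall_lab), open(d_hall_store)}
  through step 1 (move(hall,lab)): drop {at(lab)}, keep {key_at(k3,hall), open(d_hall_lab), open(d_hall_store)}, require {at(hall), open(d_hall_lab)}
    → {at(hall), key_at(k3,hall), open(d_hall_lab), open(d_hall_store)}

== RESULT ==
["at(hall)", "key_at(k3,hall)", "open(d_hall_lab)", "open(d_hall_store)"]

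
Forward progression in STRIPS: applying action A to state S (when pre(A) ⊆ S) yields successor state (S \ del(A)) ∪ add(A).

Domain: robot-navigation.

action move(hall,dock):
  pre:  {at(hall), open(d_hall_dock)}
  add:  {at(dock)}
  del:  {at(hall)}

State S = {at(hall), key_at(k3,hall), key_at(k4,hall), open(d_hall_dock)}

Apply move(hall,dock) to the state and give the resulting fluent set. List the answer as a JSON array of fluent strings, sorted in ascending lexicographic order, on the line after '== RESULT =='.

Progress:
  pre ⊆ S: {at(hall), open(d_hall_dock)} ⊆ S  — applicable
  S \ del = {key_at(k3,hall), key_at(k4,hall), open(d_hall_dock)}
  ∪ add   = {at(dock), key_at(k3,hall), key_at(k4,hall), open(d_hall_dock)}

== RESULT ==
["at(dock)", "key_at(k3,hall)", "key_at(k4,hall)", "open(d_hall_dock)"]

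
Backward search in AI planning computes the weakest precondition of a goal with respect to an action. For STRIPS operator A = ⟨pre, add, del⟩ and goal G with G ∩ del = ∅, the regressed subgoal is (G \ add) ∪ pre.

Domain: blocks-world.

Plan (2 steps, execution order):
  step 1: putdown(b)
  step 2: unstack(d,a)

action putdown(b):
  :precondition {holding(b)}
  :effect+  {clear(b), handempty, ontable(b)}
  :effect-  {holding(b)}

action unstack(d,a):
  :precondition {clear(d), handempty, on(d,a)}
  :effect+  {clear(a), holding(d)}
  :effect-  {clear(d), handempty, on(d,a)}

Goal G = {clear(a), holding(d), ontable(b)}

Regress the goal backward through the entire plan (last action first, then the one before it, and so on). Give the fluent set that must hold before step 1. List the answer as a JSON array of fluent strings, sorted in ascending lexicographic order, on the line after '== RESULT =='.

Regress step by step:
  through step 2 (unstack(d,a)): drop {clear(a), holding(d)}, keep {ontable(b)}, require {clear(d), handempty, on(d,a)}
    → {clear(d), handempty, on(d,a), ontable(b)}
  through step 1 (putdown(b)): drop {handempty, ontable(b)}, keep {clear(d), on(d,a)}, require {holding(b)}
    → {clear(d), holding(b), on(d,a)}

== RESULT ==
["clear(d)", "holding(b)", "on(d,a)"]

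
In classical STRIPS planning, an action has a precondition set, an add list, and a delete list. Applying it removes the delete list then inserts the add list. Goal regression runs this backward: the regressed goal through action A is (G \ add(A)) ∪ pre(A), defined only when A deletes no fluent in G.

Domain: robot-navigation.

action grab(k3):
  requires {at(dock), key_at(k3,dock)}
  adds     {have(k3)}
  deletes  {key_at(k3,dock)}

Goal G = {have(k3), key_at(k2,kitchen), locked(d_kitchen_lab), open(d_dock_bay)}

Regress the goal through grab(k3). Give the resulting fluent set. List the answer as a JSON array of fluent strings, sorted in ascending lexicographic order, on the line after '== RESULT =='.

Compute (G \ add) ∪ pre:
  G ∩ del = {}  (empty — regression defined)
  G \ add = {have(k3), key_at(k2,kitchen), locked(d_kitchen_lab), open(d_dock_bay)} \ {have(k3)} = {key_at(k2,kitchen), locked(d_kitchen_lab), open(d_dock_bay)}
  ∪ pre   = {key_at(k2,kitchen), locked(d_kitchen_lab), open(d_dock_bay)} ∪ {at(dock), key_at(k3,dock)}
          = {at(dock), key_at(k2,kitchen), key_at(k3,dock), locked(d_kitchen_lab), open(d_dock_bay)}

== RESULT ==
["at(dock)", "key_at(k2,kitchen)", "key_at(k3,dock)", "locked(d_kitchen_lab)", "open(d_dock_bay)"]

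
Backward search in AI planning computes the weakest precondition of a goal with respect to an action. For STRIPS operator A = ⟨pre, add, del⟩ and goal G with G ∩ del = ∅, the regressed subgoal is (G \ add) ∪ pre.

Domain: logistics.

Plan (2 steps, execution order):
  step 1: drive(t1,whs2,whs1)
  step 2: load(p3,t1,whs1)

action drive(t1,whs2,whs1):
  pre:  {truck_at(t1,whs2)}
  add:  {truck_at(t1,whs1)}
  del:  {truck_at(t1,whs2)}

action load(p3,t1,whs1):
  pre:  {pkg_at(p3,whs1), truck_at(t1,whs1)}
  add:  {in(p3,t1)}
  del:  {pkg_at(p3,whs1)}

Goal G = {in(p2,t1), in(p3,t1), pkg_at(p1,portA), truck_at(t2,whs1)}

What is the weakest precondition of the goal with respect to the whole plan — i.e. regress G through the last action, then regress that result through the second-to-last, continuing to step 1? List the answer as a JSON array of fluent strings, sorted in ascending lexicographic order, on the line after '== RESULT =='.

Regress step by step:
  through step 2 (load(p3,t1,whs1)): drop {in(p3,t1)}, keep {in(p2,t1), pkg_at(p1,portA), truck_at(t2,whs1)}, require {pkg_at(p3,whs1), truck_at(t1,whs1)}
    → {in(p2,t1), pkg_at(p1,portA), pkg_at(p3,whs1), truck_at(t1,whs1), truck_at(t2,whs1)}
  through step 1 (drive(t1,whs2,whs1)): drop {truck_at(t1,whs1)}, keep {in(p2,t1), pkg_at(p1,portA), pkg_at(p3,whs1), truck_at(t2,whs1)}, require {truck_at(t1,whs2)}
    → {in(p2,t1), pkg_at(p1,portA), pkg_at(p3,whs1), truck_at(t1,whs2), truck_at(t2,whs1)}

== RESULT ==
["in(p2,t1)", "pkg_at(p1,portA)", "pkg_at(p3,whs1)", "truck_at(t1,whs2)", "truck_at(t2,whs1)"]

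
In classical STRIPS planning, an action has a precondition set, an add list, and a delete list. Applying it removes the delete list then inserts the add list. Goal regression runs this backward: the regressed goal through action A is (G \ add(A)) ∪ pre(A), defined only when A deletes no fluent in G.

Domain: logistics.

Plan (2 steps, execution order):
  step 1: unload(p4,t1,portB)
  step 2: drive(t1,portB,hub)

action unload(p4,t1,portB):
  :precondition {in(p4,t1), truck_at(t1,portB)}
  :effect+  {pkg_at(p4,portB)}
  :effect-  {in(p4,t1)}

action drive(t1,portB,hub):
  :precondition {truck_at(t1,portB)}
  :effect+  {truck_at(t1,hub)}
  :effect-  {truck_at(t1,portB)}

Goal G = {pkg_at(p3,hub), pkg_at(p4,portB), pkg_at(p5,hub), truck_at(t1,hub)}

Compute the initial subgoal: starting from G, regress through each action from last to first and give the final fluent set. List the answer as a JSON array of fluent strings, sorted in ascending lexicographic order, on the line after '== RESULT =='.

Regress step by step:
  through step 2 (drive(t1,portB,hub)): drop {truck_at(t1,hub)}, keep {pkg_at(p3,hub), pkg_at(p4,portB), pkg_at(p5,hub)}, require {truck_at(t1,portB)}
    → {pkg_at(p3,hub), pkg_at(p4,portB), pkg_at(p5,hub), truck_at(t1,portB)}
  through step 1 (unload(p4,t1,portB)): drop {pkg_at(p4,portB)}, keep {pkg_at(p3,hub), pkg_at(p5,hub), truck_at(t1,portB)}, require {in(p4,t1), truck_at(t1,portB)}
    → {in(p4,t1), pkg_at(p3,hub), pkg_at(p5,hub), truck_at(t1,portB)}

== RESULT ==
["in(p4,t1)", "pkg_at(p3,hub)", "pkg_at(p5,hub)", "truck_at(t1,portB)"]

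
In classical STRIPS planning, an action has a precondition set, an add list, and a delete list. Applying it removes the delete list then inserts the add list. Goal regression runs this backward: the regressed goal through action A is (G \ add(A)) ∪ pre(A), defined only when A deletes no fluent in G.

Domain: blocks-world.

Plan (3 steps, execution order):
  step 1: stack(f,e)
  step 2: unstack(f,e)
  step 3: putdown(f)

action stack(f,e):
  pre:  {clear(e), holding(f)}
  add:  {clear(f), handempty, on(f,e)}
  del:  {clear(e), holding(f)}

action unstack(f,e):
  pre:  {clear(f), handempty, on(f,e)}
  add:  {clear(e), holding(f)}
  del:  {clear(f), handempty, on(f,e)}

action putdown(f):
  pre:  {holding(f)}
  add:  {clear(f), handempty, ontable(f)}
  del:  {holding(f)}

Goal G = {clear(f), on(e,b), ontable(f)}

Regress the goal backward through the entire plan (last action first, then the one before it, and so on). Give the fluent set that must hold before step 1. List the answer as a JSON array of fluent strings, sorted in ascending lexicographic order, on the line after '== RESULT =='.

Work backward from the goal:
  through step 3 (putdown(f)): drop {clear(f), ontable(f)}, keep {on(e,b)}, require {holding(f)}
    → {holding(f), on(e,b)}
  through step 2 (unstack(f,e)): drop {holding(f)}, keep {on(e,b)}, require {clear(f), handempty, on(f,e)}
    → {clear(f), handempty, on(e,b), on(f,e)}
  through step 1 (stack(f,e)): drop {clear(f), handempty, on(f,e)}, keep {on(e,b)}, require {clear(e), holding(f)}
    → {clear(e), holding(f), on(e,b)}

== RESULT ==
["clear(e)", "holding(f)", "on(e,b)"]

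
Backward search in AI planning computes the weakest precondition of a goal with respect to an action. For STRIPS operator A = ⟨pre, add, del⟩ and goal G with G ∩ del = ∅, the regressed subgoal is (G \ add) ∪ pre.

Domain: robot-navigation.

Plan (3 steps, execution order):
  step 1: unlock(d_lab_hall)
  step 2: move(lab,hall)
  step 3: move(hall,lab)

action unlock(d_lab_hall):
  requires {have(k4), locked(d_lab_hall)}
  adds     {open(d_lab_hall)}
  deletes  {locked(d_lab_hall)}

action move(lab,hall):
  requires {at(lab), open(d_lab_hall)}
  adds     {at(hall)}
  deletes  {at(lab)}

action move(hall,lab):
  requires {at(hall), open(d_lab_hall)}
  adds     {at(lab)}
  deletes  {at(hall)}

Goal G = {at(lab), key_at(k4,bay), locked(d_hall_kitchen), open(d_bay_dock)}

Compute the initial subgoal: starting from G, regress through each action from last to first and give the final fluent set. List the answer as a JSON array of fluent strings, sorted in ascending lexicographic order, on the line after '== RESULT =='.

Work backward from the goal:
  through step 3 (move(hall,lab)): drop {at(lab)}, keep {key_at(k4,bay), locked(d_hall_kitchen), open(d_bay_dock)}, require {at(hall), open(d_lab_hall)}
    → {at(hall), key_at(k4,bay), locked(d_hall_kitchen), open(d_bay_dock), open(d_lab_hall)}
  through step 2 (move(lab,hall)): drop {at(hall)}, keep {key_at(k4,bay), locked(d_hall_kitchen), open(d_bay_dock), open(d_lab_hall)}, require {at(lab), open(d_lab_hall)}
    → {at(lab), key_at(k4,bay), locked(d_hall_kitchen), open(d_bay_dock), open(d_lab_hall)}
  through step 1 (unlock(d_lab_hall)): drop {open(d_lab_hall)}, keep {at(lab), key_at(k4,bay), locked(d_hall_kitchen), open(d_bay_dock)}, require {have(k4), locked(d_lab_hall)}
    → {at(lab), have(k4), key_at(k4,bay), locked(d_hall_kitchen), locked(d_lab_hall), open(d_bay_dock)}

== RESULT ==
["at(lab)", "have(k4)", "key_at(k4,bay)", "locked(d_hall_kitchen)", "locked(d_lab_hall)", "open(d_bay_dock)"]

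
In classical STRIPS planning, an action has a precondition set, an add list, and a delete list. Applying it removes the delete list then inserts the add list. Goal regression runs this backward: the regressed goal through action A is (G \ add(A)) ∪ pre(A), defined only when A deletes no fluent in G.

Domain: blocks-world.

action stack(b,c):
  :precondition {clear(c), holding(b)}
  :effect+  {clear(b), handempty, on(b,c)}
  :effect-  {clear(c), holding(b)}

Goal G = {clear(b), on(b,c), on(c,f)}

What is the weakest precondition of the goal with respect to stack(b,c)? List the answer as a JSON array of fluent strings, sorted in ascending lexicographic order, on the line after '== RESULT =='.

Compute (G \ add) ∪ pre:
  G ∩ del = {}  (empty — regression defined)
  G \ add = {clear(b), on(b,c), on(c,f)} \ {clear(b), handempty, on(b,c)} = {on(c,f)}
  ∪ pre   = {on(c,f)} ∪ {clear(c), holding(b)}
          = {clear(c), holding(b), on(c,f)}

== RESULT ==
["clear(c)", "holding(b)", "on(c,f)"]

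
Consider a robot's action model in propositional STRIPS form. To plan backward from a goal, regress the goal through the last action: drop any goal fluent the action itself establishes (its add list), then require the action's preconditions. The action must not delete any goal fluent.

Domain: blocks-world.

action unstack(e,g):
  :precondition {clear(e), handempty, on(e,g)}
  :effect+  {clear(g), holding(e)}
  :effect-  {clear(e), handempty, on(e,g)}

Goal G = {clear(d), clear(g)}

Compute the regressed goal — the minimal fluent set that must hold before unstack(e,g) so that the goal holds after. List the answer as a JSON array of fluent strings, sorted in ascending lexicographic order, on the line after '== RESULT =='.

Compute (G \ add) ∪ pre:
  G ∩ del = {}  (empty — regression defined)
  G \ add = {clear(d), clear(g)} \ {clear(g), holding(e)} = {clear(d)}
  ∪ pre   = {clear(d)} ∪ {clear(e), handempty, on(e,g)}
          = {clear(d), clear(e), handempty, on(e,g)}

== RESULT ==
["clear(d)", "clear(e)", "handempty", "on(e,g)"]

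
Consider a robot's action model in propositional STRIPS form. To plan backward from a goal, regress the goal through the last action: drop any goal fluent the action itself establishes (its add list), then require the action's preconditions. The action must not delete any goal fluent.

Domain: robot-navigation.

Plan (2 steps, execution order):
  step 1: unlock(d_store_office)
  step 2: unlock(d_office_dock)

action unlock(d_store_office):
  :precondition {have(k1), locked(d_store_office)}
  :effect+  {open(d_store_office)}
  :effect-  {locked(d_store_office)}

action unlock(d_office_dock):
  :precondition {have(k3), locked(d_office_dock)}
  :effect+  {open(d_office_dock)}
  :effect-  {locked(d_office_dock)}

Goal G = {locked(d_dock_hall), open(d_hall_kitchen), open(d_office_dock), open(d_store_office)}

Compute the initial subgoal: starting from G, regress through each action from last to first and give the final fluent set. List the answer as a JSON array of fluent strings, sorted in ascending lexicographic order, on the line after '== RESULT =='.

Work backward from the goal:
  through step 2 (unlock(d_office_dock)): drop {open(d_office_dock)}, keep {locked(d_dock_hall), open(d_hall_kitchen), open(d_store_office)}, require {have(k3), locked(d_office_dock)}
    → {have(k3), locked(d_dock_hall), locked(d_office_dock), open(d_hall_kitchen), open(d_store_office)}
  through step 1 (unlock(d_store_office)): drop {open(d_store_office)}, keep {have(k3), locked(d_dock_hall), locked(d_office_dock), open(d_hall_kitchen)}, require {have(k1), locked(d_store_office)}
    → {have(k1), have(k3), locked(d_dock_hall), locked(d_office_dock), locked(d_store_office), open(d_hall_kitchen)}

== RESULT ==
["have(k1)", "have(k3)", "locked(d_dock_hall)", "locked(d_office_dock)", "locked(d_store_office)", "open(d_hall_kitchen)"]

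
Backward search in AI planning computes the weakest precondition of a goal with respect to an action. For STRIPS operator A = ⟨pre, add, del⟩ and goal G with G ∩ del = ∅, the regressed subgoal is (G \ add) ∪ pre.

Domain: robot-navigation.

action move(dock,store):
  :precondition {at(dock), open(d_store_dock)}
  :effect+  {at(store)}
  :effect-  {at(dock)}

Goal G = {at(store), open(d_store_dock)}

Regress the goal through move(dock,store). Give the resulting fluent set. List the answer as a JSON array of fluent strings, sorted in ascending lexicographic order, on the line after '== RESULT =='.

Regress:
  G ∩ del = {}  (empty — regression defined)
  G \ add = {at(store), open(d_store_dock)} \ {at(store)} = {open(d_store_dock)}
  ∪ pre   = {open(d_store_dock)} ∪ {at(dock), open(d_store_dock)}
          = {at(dock), open(d_store_dock)}

== RESULT ==
["at(dock)", "open(d_store_dock)"]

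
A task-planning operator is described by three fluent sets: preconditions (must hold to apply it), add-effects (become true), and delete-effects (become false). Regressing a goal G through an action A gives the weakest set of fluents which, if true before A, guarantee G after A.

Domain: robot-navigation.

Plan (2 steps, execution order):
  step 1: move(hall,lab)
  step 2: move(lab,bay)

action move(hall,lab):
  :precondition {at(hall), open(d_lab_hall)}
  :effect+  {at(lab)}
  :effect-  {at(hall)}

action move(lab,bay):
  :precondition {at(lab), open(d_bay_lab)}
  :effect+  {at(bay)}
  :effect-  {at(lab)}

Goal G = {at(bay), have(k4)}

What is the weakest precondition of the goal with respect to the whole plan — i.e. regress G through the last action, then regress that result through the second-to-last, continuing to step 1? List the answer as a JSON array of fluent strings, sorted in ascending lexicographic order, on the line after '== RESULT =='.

Work backward from the goal:
  through step 2 (move(lab,bay)): drop {at(bay)}, keep {have(k4)}, require {at(lab), open(d_bay_lab)}
    → {at(lab), have(k4), open(d_bay_lab)}
  through step 1 (move(hall,lab)): drop {at(lab)}, keep {have(k4), open(d_bay_lab)}, require {at(hall), open(d_lab_hall)}
    → {at(hall), have(k4), open(d_bay_lab), open(d_lab_hall)}

== RESULT ==
["at(hall)", "have(k4)", "open(d_bay_lab)", "open(d_lab_hall)"]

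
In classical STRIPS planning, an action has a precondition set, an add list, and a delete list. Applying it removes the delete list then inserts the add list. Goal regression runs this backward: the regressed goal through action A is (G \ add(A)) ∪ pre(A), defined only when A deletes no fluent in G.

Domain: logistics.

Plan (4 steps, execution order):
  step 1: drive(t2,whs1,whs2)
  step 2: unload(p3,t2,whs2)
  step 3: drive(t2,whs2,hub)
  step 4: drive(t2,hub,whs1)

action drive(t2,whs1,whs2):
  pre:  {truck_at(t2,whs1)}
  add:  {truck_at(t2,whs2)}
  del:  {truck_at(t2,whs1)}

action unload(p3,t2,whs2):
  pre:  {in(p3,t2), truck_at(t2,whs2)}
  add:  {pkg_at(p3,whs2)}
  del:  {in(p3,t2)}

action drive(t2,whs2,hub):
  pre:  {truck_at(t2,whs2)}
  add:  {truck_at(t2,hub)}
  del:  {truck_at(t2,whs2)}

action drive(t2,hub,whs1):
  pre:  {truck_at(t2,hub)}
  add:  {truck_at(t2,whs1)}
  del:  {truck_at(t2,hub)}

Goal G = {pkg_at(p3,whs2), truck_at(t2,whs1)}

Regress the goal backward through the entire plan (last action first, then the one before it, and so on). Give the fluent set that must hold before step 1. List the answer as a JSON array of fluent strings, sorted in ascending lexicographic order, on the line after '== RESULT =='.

Regress step by step:
  through step 4 (drive(t2,hub,whs1)): drop {truck_at(t2,whs1)}, keep {pkg_at(p3,whs2)}, require {truck_at(t2,hub)}
    → {pkg_at(p3,whs2), truck_at(t2,hub)}
  through step 3 (drive(t2,whs2,hub)): drop {truck_at(t2,hub)}, keep {pkg_at(p3,whs2)}, require {truck_at(t2,whs2)}
    → {pkg_at(p3,whs2), truck_at(t2,whs2)}
  through step 2 (unload(p3,t2,whs2)): drop {pkg_at(p3,whs2)}, keep {truck_at(t2,whs2)}, require {in(p3,t2), truck_at(t2,whs2)}
    → {in(p3,t2), truck_at(t2,whs2)}
  through step 1 (drive(t2,whs1,whs2)): drop {truck_at(t2,whs2)}, keep {in(p3,t2)}, require {truck_at(t2,whs1)}
    → {in(p3,t2), truck_at(t2,whs1)}

== RESULT ==
["in(p3,t2)", "truck_at(t2,whs1)"]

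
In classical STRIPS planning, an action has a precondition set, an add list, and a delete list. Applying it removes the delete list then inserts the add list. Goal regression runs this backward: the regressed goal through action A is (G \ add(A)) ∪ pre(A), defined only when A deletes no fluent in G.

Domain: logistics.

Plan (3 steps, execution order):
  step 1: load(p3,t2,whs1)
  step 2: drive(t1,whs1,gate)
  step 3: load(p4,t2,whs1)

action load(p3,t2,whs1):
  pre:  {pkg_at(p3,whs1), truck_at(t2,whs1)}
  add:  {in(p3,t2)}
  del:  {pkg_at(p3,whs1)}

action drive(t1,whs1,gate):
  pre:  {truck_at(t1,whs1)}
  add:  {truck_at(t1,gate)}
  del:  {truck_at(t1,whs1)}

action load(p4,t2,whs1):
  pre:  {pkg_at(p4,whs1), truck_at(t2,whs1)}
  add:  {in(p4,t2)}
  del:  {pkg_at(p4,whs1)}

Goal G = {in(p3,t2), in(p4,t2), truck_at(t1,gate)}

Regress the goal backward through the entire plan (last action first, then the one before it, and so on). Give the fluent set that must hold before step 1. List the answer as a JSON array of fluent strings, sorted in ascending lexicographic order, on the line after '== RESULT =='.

Work backward from the goal:
  through step 3 (load(p4,t2,whs1)): drop {in(p4,t2)}, keep {in(p3,t2), truck_at(t1,gate)}, require {pkg_at(p4,whs1), truck_at(t2,whs1)}
    → {in(p3,t2), pkg_at(p4,whs1), truck_at(t1,gate), truck_at(t2,whs1)}
  through step 2 (drive(t1,whs1,gate)): drop {truck_at(t1,gate)}, keep {in(p3,t2), pkg_at(p4,whs1), truck_at(t2,whs1)}, require {truck_at(t1,whs1)}
    → {in(p3,t2), pkg_at(p4,whs1), truck_at(t1,whs1), truck_at(t2,whs1)}
  through step 1 (load(p3,t2,whs1)): drop {in(p3,t2)}, keep {pkg_at(p4,whs1), truck_at(t1,whs1), truck_at(t2,whs1)}, require {pkg_at(p3,whs1), truck_at(t2,whs1)}
    → {pkg_at(p3,whs1), pkg_at(p4,whs1), truck_at(t1,whs1), truck_at(t2,whs1)}

== RESULT ==
["pkg_at(p3,whs1)", "pkg_at(p4,whs1)", "truck_at(t1,whs1)", "truck_at(t2,whs1)"]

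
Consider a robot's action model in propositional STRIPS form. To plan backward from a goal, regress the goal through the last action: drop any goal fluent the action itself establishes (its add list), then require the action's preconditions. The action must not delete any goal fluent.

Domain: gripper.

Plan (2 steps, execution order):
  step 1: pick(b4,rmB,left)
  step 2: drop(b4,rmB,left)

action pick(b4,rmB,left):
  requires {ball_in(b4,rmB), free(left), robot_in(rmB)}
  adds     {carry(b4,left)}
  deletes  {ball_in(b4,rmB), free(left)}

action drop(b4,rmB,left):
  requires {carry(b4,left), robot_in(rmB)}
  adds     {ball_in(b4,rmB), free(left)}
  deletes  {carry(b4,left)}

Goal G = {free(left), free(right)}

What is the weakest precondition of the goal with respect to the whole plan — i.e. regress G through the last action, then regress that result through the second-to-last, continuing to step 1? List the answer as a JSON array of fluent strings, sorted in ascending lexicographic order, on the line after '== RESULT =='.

Regress step by step:
  through step 2 (drop(b4,rmB,left)): drop {free(left)}, keep {free(right)}, require {carry(b4,left), robot_in(rmB)}
    → {carry(b4,left), free(right), robot_in(rmB)}
  through step 1 (pick(b4,rmB,left)): drop {carry(b4,left)}, keep {free(right), robot_in(rmB)}, require {ball_in(b4,rmB), free(left), robot_in(rmB)}
    → {ball_in(b4,rmB), free(left), free(right), robot_in(rmB)}

== RESULT ==
["ball_in(b4,rmB)", "free(left)", "free(right)", "robot_in(rmB)"]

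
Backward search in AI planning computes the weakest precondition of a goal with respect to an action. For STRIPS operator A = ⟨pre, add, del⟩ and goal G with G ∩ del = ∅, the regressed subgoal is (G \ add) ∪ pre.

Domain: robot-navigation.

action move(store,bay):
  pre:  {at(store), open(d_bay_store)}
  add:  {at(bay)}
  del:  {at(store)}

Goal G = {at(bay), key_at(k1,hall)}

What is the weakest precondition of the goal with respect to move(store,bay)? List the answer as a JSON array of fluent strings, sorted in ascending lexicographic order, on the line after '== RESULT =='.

Regress:
  G ∩ del = {}  (empty — regression defined)
  G \ add = {at(bay), key_at(k1,hall)} \ {at(bay)} = {key_at(k1,hall)}
  ∪ pre   = {key_at(k1,hall)} ∪ {at(store), open(d_bay_store)}
          = {at(store), key_at(k1,hall), open(d_bay_store)}

== RESULT ==
["at(store)", "key_at(k1,hall)", "open(d_bay_store)"]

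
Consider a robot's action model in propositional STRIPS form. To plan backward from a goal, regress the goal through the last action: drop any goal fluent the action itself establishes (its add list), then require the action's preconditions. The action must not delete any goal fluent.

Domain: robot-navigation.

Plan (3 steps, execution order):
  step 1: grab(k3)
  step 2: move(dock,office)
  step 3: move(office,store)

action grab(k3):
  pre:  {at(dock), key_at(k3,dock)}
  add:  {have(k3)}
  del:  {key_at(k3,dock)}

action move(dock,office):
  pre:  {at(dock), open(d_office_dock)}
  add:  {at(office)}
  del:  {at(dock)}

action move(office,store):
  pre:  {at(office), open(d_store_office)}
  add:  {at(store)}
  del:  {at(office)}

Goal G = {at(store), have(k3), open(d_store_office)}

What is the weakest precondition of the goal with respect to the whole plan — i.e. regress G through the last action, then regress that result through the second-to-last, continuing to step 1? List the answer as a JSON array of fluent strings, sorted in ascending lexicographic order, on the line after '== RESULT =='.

Work backward from the goal:
  through step 3 (move(office,store)): drop {at(store)}, keep {have(k3), open(d_store_office)}, require {at(office), open(d_store_office)}
    → {at(office), have(k3), open(d_store_office)}
  through step 2 (move(dock,office)): drop {at(office)}, keep {have(k3), open(d_store_office)}, require {at(dock), open(d_office_dock)}
    → {at(dock), have(k3), open(d_office_dock), open(d_store_office)}
  through step 1 (grab(k3)): drop {have(k3)}, keep {at(dock), open(d_office_dock), open(d_store_office)}, require {at(dock), key_at(k3,dock)}
    → {at(dock), key_at(k3,dock), open(d_office_dock), open(d_store_office)}

== RESULT ==
["at(dock)", "key_at(k3,dock)", "open(d_office_dock)", "open(d_store_office)"]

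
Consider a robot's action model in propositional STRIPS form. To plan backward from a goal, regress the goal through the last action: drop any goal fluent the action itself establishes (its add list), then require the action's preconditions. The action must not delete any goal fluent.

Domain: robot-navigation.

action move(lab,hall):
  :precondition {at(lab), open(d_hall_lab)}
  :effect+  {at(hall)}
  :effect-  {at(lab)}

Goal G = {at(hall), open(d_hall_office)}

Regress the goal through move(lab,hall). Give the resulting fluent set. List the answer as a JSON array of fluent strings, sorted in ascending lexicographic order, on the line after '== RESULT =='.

Compute (G \ add) ∪ pre:
  G ∩ del = {}  (empty — regression defined)
  G \ add = {at(hall), open(d_hall_office)} \ {at(hall)} = {open(d_hall_office)}
  ∪ pre   = {open(d_hall_office)} ∪ {at(lab), open(d_hall_lab)}
          = {at(lab), open(d_hall_lab), open(d_hall_office)}

== RESULT ==
["at(lab)", "open(d_hall_lab)", "open(d_hall_office)"]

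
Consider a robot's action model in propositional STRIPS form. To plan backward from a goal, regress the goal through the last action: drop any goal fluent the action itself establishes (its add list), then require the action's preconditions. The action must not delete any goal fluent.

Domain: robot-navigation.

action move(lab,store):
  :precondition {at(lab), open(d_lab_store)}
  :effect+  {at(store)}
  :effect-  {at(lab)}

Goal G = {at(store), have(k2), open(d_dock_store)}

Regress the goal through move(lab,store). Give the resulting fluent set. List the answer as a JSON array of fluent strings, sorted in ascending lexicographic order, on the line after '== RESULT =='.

Regress:
  G ∩ del = {}  (empty — regression defined)
  G \ add = {at(store), have(k2), open(d_dock_store)} \ {at(store)} = {have(k2), open(d_dock_store)}
  ∪ pre   = {have(k2), open(d_dock_store)} ∪ {at(lab), open(d_lab_store)}
          = {at(lab), have(k2), open(d_dock_store), open(d_lab_store)}

== RESULT ==
["at(lab)", "have(k2)", "open(d_dock_store)", "open(d_lab_store)"]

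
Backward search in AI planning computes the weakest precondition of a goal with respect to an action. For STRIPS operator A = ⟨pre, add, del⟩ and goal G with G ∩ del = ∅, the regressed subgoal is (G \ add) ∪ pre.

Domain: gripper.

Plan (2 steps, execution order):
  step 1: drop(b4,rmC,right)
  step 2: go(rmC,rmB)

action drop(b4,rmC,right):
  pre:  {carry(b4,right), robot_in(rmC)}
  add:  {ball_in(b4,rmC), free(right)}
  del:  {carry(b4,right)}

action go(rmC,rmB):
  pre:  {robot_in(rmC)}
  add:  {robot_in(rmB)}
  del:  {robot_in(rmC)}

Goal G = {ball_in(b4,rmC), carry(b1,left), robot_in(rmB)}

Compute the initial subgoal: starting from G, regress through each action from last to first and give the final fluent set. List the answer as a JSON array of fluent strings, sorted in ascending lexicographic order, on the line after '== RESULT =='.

Work backward from the goal:
  through step 2 (go(rmC,rmB)): drop {robot_in(rmB)}, keep {ball_in(b4,rmC), carry(b1,left)}, require {robot_in(rmC)}
    → {ball_in(b4,rmC), carry(b1,left), robot_in(rmC)}
  through step 1 (drop(b4,rmC,right)): drop {ball_in(b4,rmC)}, keep {carry(b1,left), robot_in(rmC)}, require {carry(b4,right), robot_in(rmC)}
    → {carry(b1,left), carry(b4,right), robot_in(rmC)}

== RESULT ==
["carry(b1,left)", "carry(b4,right)", "robot_in(rmC)"]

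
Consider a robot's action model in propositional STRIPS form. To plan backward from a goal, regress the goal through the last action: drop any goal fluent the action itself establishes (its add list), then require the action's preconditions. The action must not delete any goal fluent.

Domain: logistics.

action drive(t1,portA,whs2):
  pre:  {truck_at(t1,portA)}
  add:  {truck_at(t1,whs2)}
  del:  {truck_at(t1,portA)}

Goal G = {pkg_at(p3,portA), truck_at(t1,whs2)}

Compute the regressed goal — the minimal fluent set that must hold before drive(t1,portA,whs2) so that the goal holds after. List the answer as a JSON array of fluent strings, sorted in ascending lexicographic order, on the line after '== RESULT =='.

Compute (G \ add) ∪ pre:
  G ∩ del = {}  (empty — regression defined)
  G \ add = {pkg_at(p3,portA), truck_at(t1,whs2)} \ {truck_at(t1,whs2)} = {pkg_at(p3,portA)}
  ∪ pre   = {pkg_at(p3,portA)} ∪ {truck_at(t1,portA)}
          = {pkg_at(p3,portA), truck_at(t1,portA)}

== RESULT ==
["pkg_at(p3,portA)", "truck_at(t1,portA)"]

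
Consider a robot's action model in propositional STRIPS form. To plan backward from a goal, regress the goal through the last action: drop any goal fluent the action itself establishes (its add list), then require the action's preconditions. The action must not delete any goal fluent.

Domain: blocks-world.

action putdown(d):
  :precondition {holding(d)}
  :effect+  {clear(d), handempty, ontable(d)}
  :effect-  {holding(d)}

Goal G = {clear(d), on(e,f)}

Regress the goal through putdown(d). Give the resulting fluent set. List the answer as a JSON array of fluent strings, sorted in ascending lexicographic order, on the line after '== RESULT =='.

Regress:
  G ∩ del = {}  (empty — regression defined)
  G \ add = {clear(d), on(e,f)} \ {clear(d), handempty, ontable(d)} = {on(e,f)}
  ∪ pre   = {on(e,f)} ∪ {holding(d)}
          = {holding(d), on(e,f)}

== RESULT ==
["holding(d)", "on(e,f)"]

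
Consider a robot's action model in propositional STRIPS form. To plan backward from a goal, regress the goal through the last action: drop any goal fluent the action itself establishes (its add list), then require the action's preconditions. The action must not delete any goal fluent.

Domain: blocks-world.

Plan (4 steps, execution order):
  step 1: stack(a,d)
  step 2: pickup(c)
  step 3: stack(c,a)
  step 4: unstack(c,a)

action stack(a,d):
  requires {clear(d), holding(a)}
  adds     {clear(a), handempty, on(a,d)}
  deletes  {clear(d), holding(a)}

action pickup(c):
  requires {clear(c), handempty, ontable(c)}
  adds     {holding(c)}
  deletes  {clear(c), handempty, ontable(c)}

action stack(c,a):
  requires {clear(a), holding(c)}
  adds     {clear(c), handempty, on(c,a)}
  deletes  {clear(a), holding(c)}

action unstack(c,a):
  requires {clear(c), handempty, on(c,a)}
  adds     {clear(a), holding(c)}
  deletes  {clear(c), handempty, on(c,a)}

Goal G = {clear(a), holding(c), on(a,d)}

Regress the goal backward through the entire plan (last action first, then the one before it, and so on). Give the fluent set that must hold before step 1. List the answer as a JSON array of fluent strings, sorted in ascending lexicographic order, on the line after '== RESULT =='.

Work backward from the goal:
  through step 4 (unstack(c,a)): drop {clear(a), holding(c)}, keep {on(a,d)}, require {clear(c), handempty, on(c,a)}
    → {clear(c), handempty, on(a,d), on(c,a)}
  through step 3 (stack(c,a)): drop {clear(c), handempty, on(c,a)}, keep {on(a,d)}, require {clear(a), holding(c)}
    → {clear(a), holding(c), on(a,d)}
  through step 2 (pickup(c)): drop {holding(c)}, keep {clear(a), on(a,d)}, require {clear(c), handempty, ontable(c)}
    → {clear(a), clear(c), handempty, on(a,d), ontable(c)}
  through step 1 (stack(a,d)): drop {clear(a), handempty, on(a,d)}, keep {clear(c), ontable(c)}, require {clear(d), holding(a)}
    → {clear(c), clear(d), holding(a), ontable(c)}

== RESULT ==
["clear(c)", "clear(d)", "holding(a)", "ontable(c)"]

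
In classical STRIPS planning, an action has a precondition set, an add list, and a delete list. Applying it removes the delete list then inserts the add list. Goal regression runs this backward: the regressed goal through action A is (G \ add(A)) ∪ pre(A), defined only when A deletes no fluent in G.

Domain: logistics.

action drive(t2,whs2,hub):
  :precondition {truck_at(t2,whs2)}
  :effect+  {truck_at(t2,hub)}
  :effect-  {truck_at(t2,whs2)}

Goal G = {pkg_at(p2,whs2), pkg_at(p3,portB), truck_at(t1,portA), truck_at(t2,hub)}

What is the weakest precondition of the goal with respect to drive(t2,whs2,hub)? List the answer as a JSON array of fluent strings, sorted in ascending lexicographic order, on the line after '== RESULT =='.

Compute (G \ add) ∪ pre:
  G ∩ del = {}  (empty — regression defined)
  G \ add = {pkg_at(p2,whs2), pkg_at(p3,portB), truck_at(t1,portA), truck_at(t2,hub)} \ {truck_at(t2,hub)} = {pkg_at(p2,whs2), pkg_at(p3,portB), truck_at(t1,portA)}
  ∪ pre   = {pkg_at(p2,whs2), pkg_at(p3,portB), truck_at(t1,portA)} ∪ {truck_at(t2,whs2)}
          = {pkg_at(p2,whs2), pkg_at(p3,portB), truck_at(t1,portA), truck_at(t2,whs2)}

== RESULT ==
["pkg_at(p2,whs2)", "pkg_at(p3,portB)", "truck_at(t1,portA)", "truck_at(t2,whs2)"]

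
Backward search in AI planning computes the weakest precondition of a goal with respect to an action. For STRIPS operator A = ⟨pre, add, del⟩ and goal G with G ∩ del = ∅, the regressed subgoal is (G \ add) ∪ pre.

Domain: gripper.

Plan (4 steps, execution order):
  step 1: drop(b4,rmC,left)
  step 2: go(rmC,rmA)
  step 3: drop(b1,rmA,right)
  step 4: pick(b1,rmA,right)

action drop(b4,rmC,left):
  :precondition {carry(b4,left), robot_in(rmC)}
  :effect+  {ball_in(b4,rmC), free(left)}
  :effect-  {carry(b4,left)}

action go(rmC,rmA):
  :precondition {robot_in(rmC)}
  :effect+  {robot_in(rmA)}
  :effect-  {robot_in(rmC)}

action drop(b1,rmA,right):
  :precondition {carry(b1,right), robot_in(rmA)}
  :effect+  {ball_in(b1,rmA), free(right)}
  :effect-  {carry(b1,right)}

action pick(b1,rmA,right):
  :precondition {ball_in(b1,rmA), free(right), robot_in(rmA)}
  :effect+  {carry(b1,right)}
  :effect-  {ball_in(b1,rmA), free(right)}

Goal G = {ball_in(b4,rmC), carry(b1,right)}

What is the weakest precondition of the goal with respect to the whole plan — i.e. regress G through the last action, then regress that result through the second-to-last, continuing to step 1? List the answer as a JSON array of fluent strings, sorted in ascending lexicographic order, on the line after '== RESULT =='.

Regress step by step:
  through step 4 (pick(b1,rmA,right)): drop {carry(b1,right)}, keep {ball_in(b4,rmC)}, require {ball_in(b1,rmA), free(right), robot_in(rmA)}
    → {ball_in(b1,rmA), ball_in(b4,rmC), free(right), robot_in(rmA)}
  through step 3 (drop(b1,rmA,right)): drop {ball_in(b1,rmA), free(right)}, keep {ball_in(b4,rmC), robot_in(rmA)}, require {carry(b1,right), robot_in(rmA)}
    → {ball_in(b4,rmC), carry(b1,right), robot_in(rmA)}
  through step 2 (go(rmC,rmA)): drop {robot_in(rmA)}, keep {ball_in(b4,rmC), carry(b1,right)}, require {robot_in(rmC)}
    → {ball_in(b4,rmC), carry(b1,right), robot_in(rmC)}
  through step 1 (drop(b4,rmC,left)): drop {ball_in(b4,rmC)}, keep {carry(b1,right), robot_in(rmC)}, require {carry(b4,left), robot_in(rmC)}
    → {carry(b1,right), carry(b4,left), robot_in(rmC)}

== RESULT ==
["carry(b1,right)", "carry(b4,left)", "robot_in(rmC)"]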